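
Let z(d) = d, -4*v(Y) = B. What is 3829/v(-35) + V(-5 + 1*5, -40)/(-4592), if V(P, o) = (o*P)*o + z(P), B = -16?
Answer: 3829/4 ≈ 957.25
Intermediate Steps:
v(Y) = 4 (v(Y) = -1/4*(-16) = 4)
V(P, o) = P + P*o**2 (V(P, o) = (o*P)*o + P = (P*o)*o + P = P*o**2 + P = P + P*o**2)
3829/v(-35) + V(-5 + 1*5, -40)/(-4592) = 3829/4 + ((-5 + 1*5)*(1 + (-40)**2))/(-4592) = 3829*(1/4) + ((-5 + 5)*(1 + 1600))*(-1/4592) = 3829/4 + (0*1601)*(-1/4592) = 3829/4 + 0*(-1/4592) = 3829/4 + 0 = 3829/4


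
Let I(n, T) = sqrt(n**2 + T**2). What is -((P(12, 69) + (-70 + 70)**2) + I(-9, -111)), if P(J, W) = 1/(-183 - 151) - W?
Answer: 23047/334 - 3*sqrt(1378) ≈ -42.361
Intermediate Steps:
P(J, W) = -1/334 - W (P(J, W) = 1/(-334) - W = -1/334 - W)
I(n, T) = sqrt(T**2 + n**2)
-((P(12, 69) + (-70 + 70)**2) + I(-9, -111)) = -(((-1/334 - 1*69) + (-70 + 70)**2) + sqrt((-111)**2 + (-9)**2)) = -(((-1/334 - 69) + 0**2) + sqrt(12321 + 81)) = -((-23047/334 + 0) + sqrt(12402)) = -(-23047/334 + 3*sqrt(1378)) = 23047/334 - 3*sqrt(1378)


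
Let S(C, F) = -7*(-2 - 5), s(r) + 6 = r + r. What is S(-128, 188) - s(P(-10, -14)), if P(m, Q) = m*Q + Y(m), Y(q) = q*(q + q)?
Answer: -625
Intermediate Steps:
Y(q) = 2*q**2 (Y(q) = q*(2*q) = 2*q**2)
P(m, Q) = 2*m**2 + Q*m (P(m, Q) = m*Q + 2*m**2 = Q*m + 2*m**2 = 2*m**2 + Q*m)
s(r) = -6 + 2*r (s(r) = -6 + (r + r) = -6 + 2*r)
S(C, F) = 49 (S(C, F) = -7*(-7) = 49)
S(-128, 188) - s(P(-10, -14)) = 49 - (-6 + 2*(-10*(-14 + 2*(-10)))) = 49 - (-6 + 2*(-10*(-14 - 20))) = 49 - (-6 + 2*(-10*(-34))) = 49 - (-6 + 2*340) = 49 - (-6 + 680) = 49 - 1*674 = 49 - 674 = -625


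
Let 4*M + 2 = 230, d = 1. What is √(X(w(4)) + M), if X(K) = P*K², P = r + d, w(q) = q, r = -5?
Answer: I*√7 ≈ 2.6458*I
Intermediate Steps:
M = 57 (M = -½ + (¼)*230 = -½ + 115/2 = 57)
P = -4 (P = -5 + 1 = -4)
X(K) = -4*K²
√(X(w(4)) + M) = √(-4*4² + 57) = √(-4*16 + 57) = √(-64 + 57) = √(-7) = I*√7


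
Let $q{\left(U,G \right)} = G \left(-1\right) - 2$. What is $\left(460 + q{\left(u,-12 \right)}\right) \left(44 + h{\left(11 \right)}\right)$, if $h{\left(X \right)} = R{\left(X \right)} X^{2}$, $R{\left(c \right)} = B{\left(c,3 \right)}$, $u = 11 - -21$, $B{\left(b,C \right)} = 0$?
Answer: $20680$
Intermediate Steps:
$u = 32$ ($u = 11 + 21 = 32$)
$R{\left(c \right)} = 0$
$h{\left(X \right)} = 0$ ($h{\left(X \right)} = 0 X^{2} = 0$)
$q{\left(U,G \right)} = -2 - G$ ($q{\left(U,G \right)} = - G - 2 = -2 - G$)
$\left(460 + q{\left(u,-12 \right)}\right) \left(44 + h{\left(11 \right)}\right) = \left(460 - -10\right) \left(44 + 0\right) = \left(460 + \left(-2 + 12\right)\right) 44 = \left(460 + 10\right) 44 = 470 \cdot 44 = 20680$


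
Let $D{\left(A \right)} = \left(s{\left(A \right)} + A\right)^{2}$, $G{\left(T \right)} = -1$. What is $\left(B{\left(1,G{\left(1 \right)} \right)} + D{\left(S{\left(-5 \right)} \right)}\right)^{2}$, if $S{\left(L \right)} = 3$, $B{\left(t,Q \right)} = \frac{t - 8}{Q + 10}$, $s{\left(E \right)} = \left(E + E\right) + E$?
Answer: $\frac{1661521}{81} \approx 20513.0$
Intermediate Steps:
$s{\left(E \right)} = 3 E$ ($s{\left(E \right)} = 2 E + E = 3 E$)
$B{\left(t,Q \right)} = \frac{-8 + t}{10 + Q}$
$D{\left(A \right)} = 16 A^{2}$ ($D{\left(A \right)} = \left(3 A + A\right)^{2} = \left(4 A\right)^{2} = 16 A^{2}$)
$\left(B{\left(1,G{\left(1 \right)} \right)} + D{\left(S{\left(-5 \right)} \right)}\right)^{2} = \left(\frac{-8 + 1}{10 - 1} + 16 \cdot 3^{2}\right)^{2} = \left(\frac{1}{9} \left(-7\right) + 16 \cdot 9\right)^{2} = \left(\frac{1}{9} \left(-7\right) + 144\right)^{2} = \left(- \frac{7}{9} + 144\right)^{2} = \left(\frac{1289}{9}\right)^{2} = \frac{1661521}{81}$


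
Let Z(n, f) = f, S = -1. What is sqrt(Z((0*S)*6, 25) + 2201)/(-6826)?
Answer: -sqrt(2226)/6826 ≈ -0.0069119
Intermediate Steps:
sqrt(Z((0*S)*6, 25) + 2201)/(-6826) = sqrt(25 + 2201)/(-6826) = sqrt(2226)*(-1/6826) = -sqrt(2226)/6826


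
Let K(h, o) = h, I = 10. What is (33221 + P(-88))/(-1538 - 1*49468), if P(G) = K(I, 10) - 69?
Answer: -5527/8501 ≈ -0.65016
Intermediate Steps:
P(G) = -59 (P(G) = 10 - 69 = -59)
(33221 + P(-88))/(-1538 - 1*49468) = (33221 - 59)/(-1538 - 1*49468) = 33162/(-1538 - 49468) = 33162/(-51006) = 33162*(-1/51006) = -5527/8501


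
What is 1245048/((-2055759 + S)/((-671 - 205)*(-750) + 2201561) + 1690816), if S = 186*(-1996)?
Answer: 3559045655928/4833298248761 ≈ 0.73636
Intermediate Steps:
S = -371256
1245048/((-2055759 + S)/((-671 - 205)*(-750) + 2201561) + 1690816) = 1245048/((-2055759 - 371256)/((-671 - 205)*(-750) + 2201561) + 1690816) = 1245048/(-2427015/(-876*(-750) + 2201561) + 1690816) = 1245048/(-2427015/(657000 + 2201561) + 1690816) = 1245048/(-2427015/2858561 + 1690816) = 1245048/(4833298248761/2858561) = 1245048*(2858561/4833298248761) = 3559045655928/4833298248761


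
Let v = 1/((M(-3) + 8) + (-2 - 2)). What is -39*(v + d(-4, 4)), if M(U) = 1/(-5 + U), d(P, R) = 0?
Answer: -312/31 ≈ -10.065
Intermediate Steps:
v = 8/31 (v = 1/((1/(-5 - 3) + 8) + (-2 - 2)) = 1/((1/(-8) + 8) - 4) = 1/((-1/8 + 8) - 4) = 1/(63/8 - 4) = 1/(31/8) = 8/31 ≈ 0.25806)
-39*(v + d(-4, 4)) = -39*(8/31 + 0) = -39*8/31 = -312/31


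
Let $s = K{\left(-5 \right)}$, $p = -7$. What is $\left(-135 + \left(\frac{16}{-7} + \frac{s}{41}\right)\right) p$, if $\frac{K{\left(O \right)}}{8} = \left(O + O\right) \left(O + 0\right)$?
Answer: $\frac{36601}{41} \approx 892.71$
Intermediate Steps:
$K{\left(O \right)} = 16 O^{2}$ ($K{\left(O \right)} = 8 \left(O + O\right) \left(O + 0\right) = 8 \cdot 2 O O = 8 \cdot 2 O^{2} = 16 O^{2}$)
$s = 400$ ($s = 16 \left(-5\right)^{2} = 16 \cdot 25 = 400$)
$\left(-135 + \left(\frac{16}{-7} + \frac{s}{41}\right)\right) p = \left(-135 + \left(\frac{16}{-7} + \frac{400}{41}\right)\right) \left(-7\right) = \left(-135 + \left(16 \left(- \frac{1}{7}\right) + 400 \cdot \frac{1}{41}\right)\right) \left(-7\right) = \left(-135 + \left(- \frac{16}{7} + \frac{400}{41}\right)\right) \left(-7\right) = \left(-135 + \frac{2144}{287}\right) \left(-7\right) = \left(- \frac{36601}{287}\right) \left(-7\right) = \frac{36601}{41}$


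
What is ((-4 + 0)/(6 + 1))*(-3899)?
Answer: 2228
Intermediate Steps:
((-4 + 0)/(6 + 1))*(-3899) = -4/7*(-3899) = 2228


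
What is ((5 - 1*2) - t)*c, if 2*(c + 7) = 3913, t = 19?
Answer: -31192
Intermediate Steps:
c = 3899/2 (c = -7 + (½)*3913 = -7 + 3913/2 = 3899/2 ≈ 1949.5)
((5 - 1*2) - t)*c = ((5 - 1*2) - 1*19)*(3899/2) = ((5 - 2) - 19)*(3899/2) = (3 - 19)*(3899/2) = -16*3899/2 = -31192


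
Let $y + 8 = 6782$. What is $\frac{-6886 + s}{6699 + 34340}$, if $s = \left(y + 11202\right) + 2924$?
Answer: $\frac{14014}{41039} \approx 0.34148$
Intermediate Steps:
$y = 6774$ ($y = -8 + 6782 = 6774$)
$s = 20900$ ($s = \left(6774 + 11202\right) + 2924 = 17976 + 2924 = 20900$)
$\frac{-6886 + s}{6699 + 34340} = \frac{-6886 + 20900}{6699 + 34340} = \frac{14014}{41039}$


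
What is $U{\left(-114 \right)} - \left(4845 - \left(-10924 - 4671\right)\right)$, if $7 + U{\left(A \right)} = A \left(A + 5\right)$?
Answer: $-8021$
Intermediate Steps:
$U{\left(A \right)} = -7 + A \left(5 + A\right)$ ($U{\left(A \right)} = -7 + A \left(A + 5\right) = -7 + A \left(5 + A\right)$)
$U{\left(-114 \right)} - \left(4845 - \left(-10924 - 4671\right)\right) = \left(-7 + \left(-114\right)^{2} + 5 \left(-114\right)\right) - \left(4845 - \left(-10924 - 4671\right)\right) = \left(-7 + 12996 - 570\right) - \left(4845 - -15595\right) = 12419 - \left(4845 + 15595\right) = 12419 - 20440 = -8021$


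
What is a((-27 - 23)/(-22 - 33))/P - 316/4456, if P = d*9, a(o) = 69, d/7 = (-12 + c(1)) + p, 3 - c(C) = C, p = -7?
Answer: -53825/397698 ≈ -0.13534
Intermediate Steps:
c(C) = 3 - C
d = -119 (d = 7*((-12 + (3 - 1*1)) - 7) = 7*((-12 + (3 - 1)) - 7) = 7*((-12 + 2) - 7) = 7*(-10 - 7) = 7*(-17) = -119)
P = -1071 (P = -119*9 = -1071)
a((-27 - 23)/(-22 - 33))/P - 316/4456 = 69/(-1071) - 316/4456 = 69*(-1/1071) - 316*1/4456 = -23/357 - 79/1114 = -53825/397698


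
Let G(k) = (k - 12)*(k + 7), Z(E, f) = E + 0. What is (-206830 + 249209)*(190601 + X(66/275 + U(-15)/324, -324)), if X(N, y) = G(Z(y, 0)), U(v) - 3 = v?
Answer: 12591351827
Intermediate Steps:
Z(E, f) = E
U(v) = 3 + v
G(k) = (-12 + k)*(7 + k)
X(N, y) = -84 + y² - 5*y
(-206830 + 249209)*(190601 + X(66/275 + U(-15)/324, -324)) = (-206830 + 249209)*(190601 + (-84 + (-324)² - 5*(-324))) = 42379*(190601 + (-84 + 104976 + 1620)) = 42379*(190601 + 106512) = 42379*297113 = 12591351827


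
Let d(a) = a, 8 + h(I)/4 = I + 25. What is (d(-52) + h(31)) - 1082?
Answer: -942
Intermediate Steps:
h(I) = 68 + 4*I (h(I) = -32 + 4*(I + 25) = -32 + 4*(25 + I) = -32 + (100 + 4*I) = 68 + 4*I)
(d(-52) + h(31)) - 1082 = (-52 + (68 + 4*31)) - 1082 = (-52 + (68 + 124)) - 1082 = (-52 + 192) - 1082 = 140 - 1082 = -942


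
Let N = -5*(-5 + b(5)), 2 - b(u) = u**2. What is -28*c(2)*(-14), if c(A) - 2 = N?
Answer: 55664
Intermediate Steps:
b(u) = 2 - u**2
N = 140 (N = -5*(-5 + (2 - 1*5**2)) = -5*(-5 + (2 - 1*25)) = -5*(-5 + (2 - 25)) = -5*(-5 - 23) = -5*(-28) = 140)
c(A) = 142 (c(A) = 2 + 140 = 142)
-28*c(2)*(-14) = -28*142*(-14) = -3976*(-14) = 55664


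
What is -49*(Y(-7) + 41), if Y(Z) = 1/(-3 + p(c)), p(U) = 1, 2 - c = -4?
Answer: -3969/2 ≈ -1984.5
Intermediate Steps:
c = 6 (c = 2 - 1*(-4) = 2 + 4 = 6)
Y(Z) = -½ (Y(Z) = 1/(-3 + 1) = 1/(-2) = -½)
-49*(Y(-7) + 41) = -49*(-½ + 41) = -49*81/2 = -3969/2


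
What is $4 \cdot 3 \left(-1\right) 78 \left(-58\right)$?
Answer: $54288$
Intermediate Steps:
$4 \cdot 3 \left(-1\right) 78 \left(-58\right) = 12 \left(-1\right) \left(-4524\right) = \left(-12\right) \left(-4524\right) = 54288$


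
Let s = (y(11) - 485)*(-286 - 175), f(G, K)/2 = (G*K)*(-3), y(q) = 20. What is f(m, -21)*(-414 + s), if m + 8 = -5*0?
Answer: -215662608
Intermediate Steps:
m = -8 (m = -8 - 5*0 = -8 + 0 = -8)
f(G, K) = -6*G*K (f(G, K) = 2*((G*K)*(-3)) = 2*(-3*G*K) = -6*G*K)
s = 214365 (s = (20 - 485)*(-286 - 175) = -465*(-461) = 214365)
f(m, -21)*(-414 + s) = (-6*(-8)*(-21))*(-414 + 214365) = -1008*213951 = -215662608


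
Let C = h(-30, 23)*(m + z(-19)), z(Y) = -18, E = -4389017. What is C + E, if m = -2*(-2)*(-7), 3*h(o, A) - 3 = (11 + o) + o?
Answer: -13164935/3 ≈ -4.3883e+6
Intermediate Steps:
h(o, A) = 14/3 + 2*o/3 (h(o, A) = 1 + ((11 + o) + o)/3 = 1 + (11 + 2*o)/3 = 1 + (11/3 + 2*o/3) = 14/3 + 2*o/3)
m = -28 (m = 4*(-7) = -28)
C = 2116/3 (C = (14/3 + (2/3)*(-30))*(-28 - 18) = (14/3 - 20)*(-46) = -46/3*(-46) = 2116/3 ≈ 705.33)
C + E = 2116/3 - 4389017 = -13164935/3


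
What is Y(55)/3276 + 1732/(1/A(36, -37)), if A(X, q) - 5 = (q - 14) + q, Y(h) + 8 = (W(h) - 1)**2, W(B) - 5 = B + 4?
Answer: -470940695/3276 ≈ -1.4375e+5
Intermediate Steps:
W(B) = 9 + B (W(B) = 5 + (B + 4) = 5 + (4 + B) = 9 + B)
Y(h) = -8 + (8 + h)**2 (Y(h) = -8 + ((9 + h) - 1)**2 = -8 + (8 + h)**2)
A(X, q) = -9 + 2*q (A(X, q) = 5 + ((q - 14) + q) = 5 + ((-14 + q) + q) = 5 + (-14 + 2*q) = -9 + 2*q)
Y(55)/3276 + 1732/(1/A(36, -37)) = (-8 + (8 + 55)**2)/3276 + 1732/(1/(-9 + 2*(-37))) = (-8 + 63**2)*(1/3276) + 1732/(1/(-9 - 74)) = (-8 + 3969)*(1/3276) + 1732/(1/(-83)) = 3961*(1/3276) + 1732/(-1/83) = 3961/3276 + 1732*(-83) = 3961/3276 - 143756 = -470940695/3276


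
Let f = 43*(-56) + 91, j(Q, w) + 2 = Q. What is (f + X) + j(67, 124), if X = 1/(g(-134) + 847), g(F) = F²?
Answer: -42344355/18803 ≈ -2252.0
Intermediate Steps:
j(Q, w) = -2 + Q
f = -2317 (f = -2408 + 91 = -2317)
X = 1/18803 (X = 1/((-134)² + 847) = 1/(17956 + 847) = 1/18803 ≈ 5.3183e-5)
(f + X) + j(67, 124) = (-2317 + 1/18803) + (-2 + 67) = -43566550/18803 + 65 = -42344355/18803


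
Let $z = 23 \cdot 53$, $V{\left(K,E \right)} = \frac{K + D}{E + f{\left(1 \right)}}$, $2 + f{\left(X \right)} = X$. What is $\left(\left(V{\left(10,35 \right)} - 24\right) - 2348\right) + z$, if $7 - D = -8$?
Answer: $- \frac{39177}{34} \approx -1152.3$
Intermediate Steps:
$f{\left(X \right)} = -2 + X$
$D = 15$ ($D = 7 - -8 = 7 + 8 = 15$)
$V{\left(K,E \right)} = \frac{15 + K}{-1 + E}$ ($V{\left(K,E \right)} = \frac{K + 15}{E + \left(-2 + 1\right)} = \frac{15 + K}{E - 1} = \frac{15 + K}{-1 + E}$)
$z = 1219$
$\left(\left(V{\left(10,35 \right)} - 24\right) - 2348\right) + z = \left(\left(\frac{15 + 10}{-1 + 35} - 24\right) - 2348\right) + 1219 = \left(\left(\frac{1}{34} \cdot 25 - 24\right) - 2348\right) + 1219 = \left(\left(\frac{25}{34} - 24\right) - 2348\right) + 1219 = \left(- \frac{791}{34} - 2348\right) + 1219 = - \frac{80623}{34} + 1219 = - \frac{39177}{34}$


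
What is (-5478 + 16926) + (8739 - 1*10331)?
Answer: 9856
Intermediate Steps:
(-5478 + 16926) + (8739 - 1*10331) = 11448 + (8739 - 10331) = 11448 - 1592 = 9856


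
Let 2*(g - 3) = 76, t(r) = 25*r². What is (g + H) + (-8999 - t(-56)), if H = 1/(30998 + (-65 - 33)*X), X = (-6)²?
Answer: -2399724259/27470 ≈ -87358.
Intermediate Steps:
X = 36
g = 41 (g = 3 + (½)*76 = 3 + 38 = 41)
H = 1/27470 (H = 1/(30998 + (-65 - 33)*36) = 1/(30998 - 98*36) = 1/(30998 - 3528) = 1/27470 ≈ 3.6403e-5)
(g + H) + (-8999 - t(-56)) = (41 + 1/27470) + (-8999 - 25*(-56)²) = 1126271/27470 + (-8999 - 25*3136) = 1126271/27470 + (-8999 - 1*78400) = 1126271/27470 + (-8999 - 78400) = 1126271/27470 - 87399 = -2399724259/27470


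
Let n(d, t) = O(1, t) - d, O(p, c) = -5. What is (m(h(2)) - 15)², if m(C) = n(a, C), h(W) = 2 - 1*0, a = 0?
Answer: 400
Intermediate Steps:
n(d, t) = -5 - d
h(W) = 2 (h(W) = 2 + 0 = 2)
m(C) = -5 (m(C) = -5 - 1*0 = -5 + 0 = -5)
(m(h(2)) - 15)² = (-5 - 15)² = (-20)² = 400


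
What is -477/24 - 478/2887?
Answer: -462857/23096 ≈ -20.041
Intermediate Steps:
-477/24 - 478/2887 = -477*1/24 - 478*1/2887 = -159/8 - 478/2887 = -462857/23096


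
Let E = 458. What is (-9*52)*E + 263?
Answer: -214081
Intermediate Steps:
(-9*52)*E + 263 = -9*52*458 + 263 = -468*458 + 263 = -214344 + 263 = -214081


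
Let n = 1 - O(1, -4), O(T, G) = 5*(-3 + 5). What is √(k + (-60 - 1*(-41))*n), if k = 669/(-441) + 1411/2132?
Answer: √85265179935/22386 ≈ 13.044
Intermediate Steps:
O(T, G) = 10 (O(T, G) = 5*2 = 10)
n = -9 (n = 1 - 1*10 = 1 - 10 = -9)
k = -268019/313404 (k = 669*(-1/441) + 1411*(1/2132) = -223/147 + 1411/2132 = -268019/313404 ≈ -0.85519)
√(k + (-60 - 1*(-41))*n) = √(-268019/313404 + (-60 - 1*(-41))*(-9)) = √(-268019/313404 + (-60 + 41)*(-9)) = √(-268019/313404 - 19*(-9)) = √(-268019/313404 + 171) = √(53324065/313404) = √85265179935/22386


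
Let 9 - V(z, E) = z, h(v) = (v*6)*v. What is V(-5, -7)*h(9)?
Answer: 6804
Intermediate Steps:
h(v) = 6*v² (h(v) = (6*v)*v = 6*v²)
V(z, E) = 9 - z
V(-5, -7)*h(9) = (9 - 1*(-5))*(6*9²) = (9 + 5)*(6*81) = 14*486 = 6804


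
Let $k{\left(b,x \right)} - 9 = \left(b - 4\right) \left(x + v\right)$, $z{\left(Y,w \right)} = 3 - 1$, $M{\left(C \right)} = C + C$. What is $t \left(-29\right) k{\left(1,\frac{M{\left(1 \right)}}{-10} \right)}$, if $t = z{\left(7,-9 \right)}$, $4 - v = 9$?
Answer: $- \frac{7134}{5} \approx -1426.8$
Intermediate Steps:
$v = -5$ ($v = 4 - 9 = -5$)
$M{\left(C \right)} = 2 C$
$z{\left(Y,w \right)} = 2$
$k{\left(b,x \right)} = 9 + \left(-5 + x\right) \left(-4 + b\right)$ ($k{\left(b,x \right)} = 9 + \left(b - 4\right) \left(x - 5\right) = 9 + \left(-4 + b\right) \left(-5 + x\right) = 9 + \left(-5 + x\right) \left(-4 + b\right)$)
$t = 2$
$t \left(-29\right) k{\left(1,\frac{M{\left(1 \right)}}{-10} \right)} = 2 \left(-29\right) \left(29 - 5 - 4 \frac{2 \cdot 1}{-10} + 1 \frac{2 \cdot 1}{-10}\right) = - 58 \left(29 - 5 - 4 \cdot 2 \left(- \frac{1}{10}\right) + 1 \cdot 2 \left(- \frac{1}{10}\right)\right) = - 58 \left(29 - 5 - - \frac{4}{5} + 1 \left(- \frac{1}{5}\right)\right) = - 58 \left(29 - 5 + \frac{4}{5} - \frac{1}{5}\right) = \left(-58\right) \frac{123}{5} = - \frac{7134}{5}$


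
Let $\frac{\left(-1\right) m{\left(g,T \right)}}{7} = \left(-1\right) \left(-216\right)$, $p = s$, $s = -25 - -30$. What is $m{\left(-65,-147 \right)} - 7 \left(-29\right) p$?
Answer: $-497$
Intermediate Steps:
$s = 5$ ($s = -25 + 30 = 5$)
$p = 5$
$m{\left(g,T \right)} = -1512$ ($m{\left(g,T \right)} = - 7 \left(\left(-1\right) \left(-216\right)\right) = \left(-7\right) 216 = -1512$)
$m{\left(-65,-147 \right)} - 7 \left(-29\right) p = -1512 - 7 \left(-29\right) 5 = -1512 - \left(-203\right) 5 = -1512 - -1015 = -1512 + 1015 = -497$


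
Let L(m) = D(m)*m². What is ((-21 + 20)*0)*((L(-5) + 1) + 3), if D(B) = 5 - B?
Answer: 0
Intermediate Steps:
L(m) = m²*(5 - m) (L(m) = (5 - m)*m² = m²*(5 - m))
((-21 + 20)*0)*((L(-5) + 1) + 3) = ((-21 + 20)*0)*(((-5)²*(5 - 1*(-5)) + 1) + 3) = (-1*0)*((25*(5 + 5) + 1) + 3) = 0*((25*10 + 1) + 3) = 0*((250 + 1) + 3) = 0*(251 + 3) = 0*254 = 0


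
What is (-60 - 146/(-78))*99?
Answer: -74811/13 ≈ -5754.7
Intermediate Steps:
(-60 - 146/(-78))*99 = (-60 - 146*(-1/78))*99 = (-60 + 73/39)*99 = -2267/39*99 = -74811/13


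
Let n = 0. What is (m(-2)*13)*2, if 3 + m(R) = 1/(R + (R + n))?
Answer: -169/2 ≈ -84.500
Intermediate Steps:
m(R) = -3 + 1/(2*R) (m(R) = -3 + 1/(R + (R + 0)) = -3 + 1/(R + R) = -3 + 1/(2*R))
(m(-2)*13)*2 = ((-3 + (1/2)/(-2))*13)*2 = ((-3 + (1/2)*(-1/2))*13)*2 = ((-3 - 1/4)*13)*2 = -13/4*13*2 = -169/4*2 = -169/2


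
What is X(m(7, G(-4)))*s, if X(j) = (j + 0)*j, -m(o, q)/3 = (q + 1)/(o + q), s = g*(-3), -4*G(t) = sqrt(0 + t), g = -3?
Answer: 56457/38809 - 56376*I/38809 ≈ 1.4547 - 1.4527*I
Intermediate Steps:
G(t) = -sqrt(t)/4 (G(t) = -sqrt(0 + t)/4 = -sqrt(t)/4)
s = 9 (s = -3*(-3) = 9)
m(o, q) = -3*(1 + q)/(o + q) (m(o, q) = -3*(q + 1)/(o + q) = -3*(1 + q)/(o + q))
X(j) = j**2 (X(j) = j*j = j**2)
X(m(7, G(-4)))*s = (3*(-1 - (-1)*sqrt(-4)/4)/(7 - I/2))**2*9 = (3*(-1 - (-1)*2*I/4)/(7 - I/2))**2*9 = (3*(-1 - (-1)*I/2)/(7 - I/2))**2*9 = (3*(4*(7 + I/2)/197)*(-1 + I/2))**2*9 = (12*(-1 + I/2)*(7 + I/2)/197)**2*9 = (144*(-1 + I/2)**2*(7 + I/2)**2/38809)*9 = 1296*(-1 + I/2)**2*(7 + I/2)**2/38809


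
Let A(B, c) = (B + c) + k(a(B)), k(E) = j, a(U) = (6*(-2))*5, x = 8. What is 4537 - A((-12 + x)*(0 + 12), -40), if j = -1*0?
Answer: 4625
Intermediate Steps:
a(U) = -60 (a(U) = -12*5 = -60)
j = 0
k(E) = 0
A(B, c) = B + c (A(B, c) = (B + c) + 0 = B + c)
4537 - A((-12 + x)*(0 + 12), -40) = 4537 - ((-12 + 8)*(0 + 12) - 40) = 4537 - (-4*12 - 40) = 4537 - (-48 - 40) = 4537 - 1*(-88) = 4537 + 88 = 4625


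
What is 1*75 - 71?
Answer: 4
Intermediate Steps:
1*75 - 71 = 75 - 71 = 4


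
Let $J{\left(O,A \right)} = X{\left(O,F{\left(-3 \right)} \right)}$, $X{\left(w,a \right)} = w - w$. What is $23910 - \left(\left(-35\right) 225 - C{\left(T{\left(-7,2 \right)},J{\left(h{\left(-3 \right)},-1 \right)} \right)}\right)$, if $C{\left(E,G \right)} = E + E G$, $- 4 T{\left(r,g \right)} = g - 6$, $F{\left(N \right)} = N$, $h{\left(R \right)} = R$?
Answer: $31786$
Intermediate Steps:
$X{\left(w,a \right)} = 0$
$T{\left(r,g \right)} = \frac{3}{2} - \frac{g}{4}$ ($T{\left(r,g \right)} = - \frac{g - 6}{4} = - \frac{-6 + g}{4} = \frac{3}{2} - \frac{g}{4}$)
$J{\left(O,A \right)} = 0$
$23910 - \left(\left(-35\right) 225 - C{\left(T{\left(-7,2 \right)},J{\left(h{\left(-3 \right)},-1 \right)} \right)}\right) = 23910 - \left(\left(-35\right) 225 - \left(\frac{3}{2} - \frac{1}{2}\right) \left(1 + 0\right)\right) = 23910 - \left(-7875 - \left(\frac{3}{2} - \frac{1}{2}\right) 1\right) = 23910 - \left(-7875 - 1 \cdot 1\right) = 23910 - \left(-7875 - 1\right) = 23910 - -7876 = 23910 + 7876 = 31786$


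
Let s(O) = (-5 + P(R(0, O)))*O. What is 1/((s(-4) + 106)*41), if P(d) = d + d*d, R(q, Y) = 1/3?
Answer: 9/45838 ≈ 0.00019634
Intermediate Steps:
R(q, Y) = ⅓
P(d) = d + d²
s(O) = -41*O/9 (s(O) = (-5 + (1 + ⅓)/3)*O = (-5 + (⅓)*(4/3))*O = (-5 + 4/9)*O = -41*O/9)
1/((s(-4) + 106)*41) = 1/((-41/9*(-4) + 106)*41) = 1/((164/9 + 106)*41) = 1/((1118/9)*41) = 1/(45838/9) = 9/45838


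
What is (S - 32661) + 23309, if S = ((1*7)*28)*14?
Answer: -6608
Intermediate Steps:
S = 2744 (S = (7*28)*14 = 196*14 = 2744)
(S - 32661) + 23309 = (2744 - 32661) + 23309 = -29917 + 23309 = -6608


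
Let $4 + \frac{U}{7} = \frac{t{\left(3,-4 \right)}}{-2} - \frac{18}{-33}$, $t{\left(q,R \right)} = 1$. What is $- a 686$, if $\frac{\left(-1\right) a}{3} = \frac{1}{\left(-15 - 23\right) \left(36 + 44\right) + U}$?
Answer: $- \frac{45276}{67489} \approx -0.67087$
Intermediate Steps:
$U = - \frac{609}{22}$ ($U = -28 + 7 \left(1 \frac{1}{-2} - \frac{18}{-33}\right) = -28 + 7 \left(1 \left(- \frac{1}{2}\right) - - \frac{6}{11}\right) = -28 + 7 \left(- \frac{1}{2} + \frac{6}{11}\right) = -28 + 7 \cdot \frac{1}{22} = -28 + \frac{7}{22} = - \frac{609}{22} \approx -27.682$)
$a = \frac{66}{67489}$ ($a = - \frac{3}{\left(-15 - 23\right) \left(36 + 44\right) - \frac{609}{22}} = - \frac{3}{\left(-38\right) 80 - \frac{609}{22}} = - \frac{3}{-3040 - \frac{609}{22}} = - \frac{3}{- \frac{67489}{22}} = \left(-3\right) \left(- \frac{22}{67489}\right) = \frac{66}{67489} \approx 0.00097794$)
$- a 686 = \left(-1\right) \frac{66}{67489} \cdot 686 = \left(- \frac{66}{67489}\right) 686 = - \frac{45276}{67489}$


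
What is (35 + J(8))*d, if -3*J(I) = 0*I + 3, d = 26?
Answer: 884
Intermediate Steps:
J(I) = -1 (J(I) = -(0*I + 3)/3 = -(0 + 3)/3 = -⅓*3 = -1)
(35 + J(8))*d = (35 - 1)*26 = 34*26 = 884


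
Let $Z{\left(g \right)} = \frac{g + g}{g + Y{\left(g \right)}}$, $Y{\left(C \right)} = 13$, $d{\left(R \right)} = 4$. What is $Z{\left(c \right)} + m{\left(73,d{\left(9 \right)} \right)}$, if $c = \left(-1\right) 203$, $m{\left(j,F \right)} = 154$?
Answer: $\frac{14833}{95} \approx 156.14$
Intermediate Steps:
$c = -203$
$Z{\left(g \right)} = \frac{2 g}{13 + g}$ ($Z{\left(g \right)} = \frac{g + g}{g + 13} = \frac{2 g}{13 + g}$)
$Z{\left(c \right)} + m{\left(73,d{\left(9 \right)} \right)} = 2 \left(-203\right) \frac{1}{13 - 203} + 154 = 2 \left(-203\right) \frac{1}{-190} + 154 = 2 \left(-203\right) \left(- \frac{1}{190}\right) + 154 = \frac{203}{95} + 154 = \frac{14833}{95}$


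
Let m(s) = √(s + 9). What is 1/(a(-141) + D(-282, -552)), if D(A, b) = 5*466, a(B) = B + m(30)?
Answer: 2189/4791682 - √39/4791682 ≈ 0.00045553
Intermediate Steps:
m(s) = √(9 + s)
a(B) = B + √39 (a(B) = B + √(9 + 30) = B + √39)
D(A, b) = 2330
1/(a(-141) + D(-282, -552)) = 1/((-141 + √39) + 2330) = 1/(2189 + √39)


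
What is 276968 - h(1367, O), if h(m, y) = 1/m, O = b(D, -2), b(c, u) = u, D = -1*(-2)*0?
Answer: 378615255/1367 ≈ 2.7697e+5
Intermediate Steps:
D = 0 (D = 2*0 = 0)
O = -2
276968 - h(1367, O) = 276968 - 1/1367 = 378615255/1367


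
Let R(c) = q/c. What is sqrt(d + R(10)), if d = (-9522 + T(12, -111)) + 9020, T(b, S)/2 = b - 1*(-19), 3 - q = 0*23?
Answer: I*sqrt(43970)/10 ≈ 20.969*I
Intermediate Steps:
q = 3 (q = 3 - 0*23 = 3 - 1*0 = 3 + 0 = 3)
T(b, S) = 38 + 2*b (T(b, S) = 2*(b - 1*(-19)) = 2*(b + 19) = 2*(19 + b) = 38 + 2*b)
R(c) = 3/c
d = -440 (d = (-9522 + (38 + 2*12)) + 9020 = (-9522 + (38 + 24)) + 9020 = (-9522 + 62) + 9020 = -9460 + 9020 = -440)
sqrt(d + R(10)) = sqrt(-440 + 3/10) = sqrt(-4397/10) = I*sqrt(43970)/10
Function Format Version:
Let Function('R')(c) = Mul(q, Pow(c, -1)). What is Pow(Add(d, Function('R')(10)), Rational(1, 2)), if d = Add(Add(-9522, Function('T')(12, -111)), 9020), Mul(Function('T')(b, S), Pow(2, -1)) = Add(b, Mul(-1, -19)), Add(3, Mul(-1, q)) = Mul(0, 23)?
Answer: Mul(Rational(1, 10), I, Pow(43970, Rational(1, 2))) ≈ Mul(20.969, I)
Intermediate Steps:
q = 3 (q = Add(3, Mul(-1, Mul(0, 23))) = Add(3, Mul(-1, 0)) = Add(3, 0) = 3)
Function('T')(b, S) = Add(38, Mul(2, b)) (Function('T')(b, S) = Mul(2, Add(b, Mul(-1, -19))) = Mul(2, Add(b, 19)) = Mul(2, Add(19, b)) = Add(38, Mul(2, b)))
Function('R')(c) = Mul(3, Pow(c, -1))
d = -440 (d = Add(Add(-9522, Add(38, Mul(2, 12))), 9020) = Add(Add(-9522, Add(38, 24)), 9020) = Add(Add(-9522, 62), 9020) = Add(-9460, 9020) = -440)
Pow(Add(d, Function('R')(10)), Rational(1, 2)) = Pow(Add(-440, Mul(3, Pow(10, -1))), Rational(1, 2)) = Pow(Add(-440, Mul(3, Rational(1, 10))), Rational(1, 2)) = Pow(Add(-440, Rational(3, 10)), Rational(1, 2)) = Pow(Rational(-4397, 10), Rational(1, 2)) = Mul(Rational(1, 10), I, Pow(43970, Rational(1, 2)))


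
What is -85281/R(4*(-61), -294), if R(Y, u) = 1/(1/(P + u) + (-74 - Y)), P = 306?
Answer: -58019507/4 ≈ -1.4505e+7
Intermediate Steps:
R(Y, u) = 1/(-74 + 1/(306 + u) - Y) (R(Y, u) = 1/(1/(306 + u) + (-74 - Y)) = 1/(-74 + 1/(306 + u) - Y))
-85281/R(4*(-61), -294) = -85281*(22643 + 74*(-294) + 306*(4*(-61)) + (4*(-61))*(-294))/(-306 - 1*(-294)) = -85281*(22643 - 21756 + 306*(-244) - 244*(-294))/(-306 + 294) = -85281/(-12/(22643 - 21756 - 74664 + 71736)) = -85281/(-12/(-2041)) = -85281/((-1/2041*(-12))) = -85281/12/2041 = -85281*2041/12 = -58019507/4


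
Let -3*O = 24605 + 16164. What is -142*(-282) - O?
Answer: 160901/3 ≈ 53634.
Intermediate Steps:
O = -40769/3 (O = -(24605 + 16164)/3 = -⅓*40769 = -40769/3 ≈ -13590.)
-142*(-282) - O = -142*(-282) - 1*(-40769/3) = 40044 + 40769/3 = 160901/3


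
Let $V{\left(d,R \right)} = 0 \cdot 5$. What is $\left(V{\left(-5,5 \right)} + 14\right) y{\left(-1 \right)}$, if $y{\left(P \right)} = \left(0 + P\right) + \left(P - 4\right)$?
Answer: $-84$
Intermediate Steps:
$y{\left(P \right)} = -4 + 2 P$ ($y{\left(P \right)} = P + \left(P - 4\right) = P + \left(-4 + P\right) = -4 + 2 P$)
$V{\left(d,R \right)} = 0$
$\left(V{\left(-5,5 \right)} + 14\right) y{\left(-1 \right)} = \left(0 + 14\right) \left(-4 + 2 \left(-1\right)\right) = 14 \left(-4 - 2\right) = 14 \left(-6\right) = -84$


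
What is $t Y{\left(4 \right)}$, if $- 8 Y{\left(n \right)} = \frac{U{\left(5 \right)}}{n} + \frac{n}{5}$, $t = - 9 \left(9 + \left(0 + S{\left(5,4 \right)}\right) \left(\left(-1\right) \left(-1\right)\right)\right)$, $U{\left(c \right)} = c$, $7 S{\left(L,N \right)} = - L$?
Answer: $\frac{10701}{560} \approx 19.109$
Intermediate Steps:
$S{\left(L,N \right)} = - \frac{L}{7}$ ($S{\left(L,N \right)} = \frac{\left(-1\right) L}{7} = - \frac{L}{7}$)
$t = - \frac{522}{7}$ ($t = - 9 \left(9 + \left(0 - \frac{5}{7}\right) \left(\left(-1\right) \left(-1\right)\right)\right) = - 9 \left(9 + \left(0 - \frac{5}{7}\right) 1\right) = - 9 \left(9 - \frac{5}{7}\right) = \left(-9\right) \frac{58}{7} = - \frac{522}{7} \approx -74.571$)
$Y{\left(n \right)} = - \frac{5}{8 n} - \frac{n}{40}$ ($Y{\left(n \right)} = - \frac{\frac{5}{n} + \frac{n}{5}}{8} = - \frac{5}{8 n} - \frac{n}{40}$)
$t Y{\left(4 \right)} = - \frac{522 \frac{-25 - 4^{2}}{40 \cdot 4}}{7} = - \frac{522 \cdot \frac{1}{40} \cdot \frac{1}{4} \left(-25 - 16\right)}{7} = - \frac{522 \cdot \frac{1}{40} \cdot \frac{1}{4} \left(-41\right)}{7} = \left(- \frac{522}{7}\right) \left(- \frac{41}{160}\right) = \frac{10701}{560}$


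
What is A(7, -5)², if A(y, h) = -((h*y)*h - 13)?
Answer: 26244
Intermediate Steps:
A(y, h) = 13 - y*h² (A(y, h) = -(y*h² - 13) = -(-13 + y*h²) = 13 - y*h²)
A(7, -5)² = (13 - 1*7*(-5)²)² = (13 - 1*7*25)² = (13 - 175)² = (-162)² = 26244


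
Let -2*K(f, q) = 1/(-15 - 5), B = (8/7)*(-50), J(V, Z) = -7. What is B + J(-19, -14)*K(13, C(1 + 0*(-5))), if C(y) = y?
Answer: -16049/280 ≈ -57.318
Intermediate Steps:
B = -400/7 (B = (8*(1/7))*(-50) = (8/7)*(-50) = -400/7 ≈ -57.143)
K(f, q) = 1/40 (K(f, q) = -1/(2*(-15 - 5)) = -1/2/(-20) = -1/2*(-1/20) = 1/40)
B + J(-19, -14)*K(13, C(1 + 0*(-5))) = -400/7 - 7*1/40 = -400/7 - 7/40 = -16049/280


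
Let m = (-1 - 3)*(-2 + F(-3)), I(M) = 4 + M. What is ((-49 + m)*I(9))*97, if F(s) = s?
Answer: -36569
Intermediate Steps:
m = 20 (m = (-1 - 3)*(-2 - 3) = -4*(-5) = 20)
((-49 + m)*I(9))*97 = ((-49 + 20)*(4 + 9))*97 = -29*13*97 = -377*97 = -36569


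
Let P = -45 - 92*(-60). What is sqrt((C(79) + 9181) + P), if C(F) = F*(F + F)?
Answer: sqrt(27138) ≈ 164.74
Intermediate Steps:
C(F) = 2*F**2 (C(F) = F*(2*F) = 2*F**2)
P = 5475 (P = -45 + 5520 = 5475)
sqrt((C(79) + 9181) + P) = sqrt((2*79**2 + 9181) + 5475) = sqrt((2*6241 + 9181) + 5475) = sqrt((12482 + 9181) + 5475) = sqrt(21663 + 5475) = sqrt(27138)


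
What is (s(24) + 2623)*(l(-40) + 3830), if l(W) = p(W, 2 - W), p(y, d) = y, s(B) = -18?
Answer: 9872950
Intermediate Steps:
l(W) = W
(s(24) + 2623)*(l(-40) + 3830) = (-18 + 2623)*(-40 + 3830) = 2605*3790 = 9872950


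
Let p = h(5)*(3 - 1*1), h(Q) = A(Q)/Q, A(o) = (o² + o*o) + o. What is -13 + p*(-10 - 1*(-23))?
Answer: 273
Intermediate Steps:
A(o) = o + 2*o² (A(o) = (o² + o²) + o = 2*o² + o = o + 2*o²)
h(Q) = 1 + 2*Q (h(Q) = (Q*(1 + 2*Q))/Q = 1 + 2*Q)
p = 22 (p = (1 + 2*5)*(3 - 1*1) = (1 + 10)*(3 - 1) = 11*2 = 22)
-13 + p*(-10 - 1*(-23)) = -13 + 22*(-10 - 1*(-23)) = -13 + 22*(-10 + 23) = -13 + 22*13 = -13 + 286 = 273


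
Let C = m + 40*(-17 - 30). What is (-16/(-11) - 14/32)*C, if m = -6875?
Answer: -1567145/176 ≈ -8904.2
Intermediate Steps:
C = -8755 (C = -6875 + 40*(-17 - 30) = -6875 + 40*(-47) = -6875 - 1880 = -8755)
(-16/(-11) - 14/32)*C = (-16/(-11) - 14/32)*(-8755) = (-16*(-1/11) - 14*1/32)*(-8755) = (16/11 - 7/16)*(-8755) = (179/176)*(-8755) = -1567145/176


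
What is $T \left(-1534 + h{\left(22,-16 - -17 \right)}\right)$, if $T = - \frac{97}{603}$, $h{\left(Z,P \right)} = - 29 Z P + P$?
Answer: $\frac{210587}{603} \approx 349.23$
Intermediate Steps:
$h{\left(Z,P \right)} = P - 29 P Z$ ($h{\left(Z,P \right)} = - 29 P Z + P = P - 29 P Z$)
$T = - \frac{97}{603}$ ($T = \left(-97\right) \frac{1}{603} = - \frac{97}{603} \approx -0.16086$)
$T \left(-1534 + h{\left(22,-16 - -17 \right)}\right) = - \frac{97 \left(-1534 + \left(-16 - -17\right) \left(1 - 638\right)\right)}{603} = - \frac{97 \left(-1534 + \left(-16 + 17\right) \left(1 - 638\right)\right)}{603} = - \frac{97 \left(-1534 + 1 \left(-637\right)\right)}{603} = - \frac{97 \left(-1534 - 637\right)}{603} = \left(- \frac{97}{603}\right) \left(-2171\right) = \frac{210587}{603}$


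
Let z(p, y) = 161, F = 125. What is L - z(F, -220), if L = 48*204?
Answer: 9631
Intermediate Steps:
L = 9792
L - z(F, -220) = 9792 - 1*161 = 9792 - 161 = 9631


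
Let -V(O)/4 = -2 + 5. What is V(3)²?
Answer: 144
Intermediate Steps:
V(O) = -12 (V(O) = -4*(-2 + 5) = -4*3 = -12)
V(3)² = (-12)² = 144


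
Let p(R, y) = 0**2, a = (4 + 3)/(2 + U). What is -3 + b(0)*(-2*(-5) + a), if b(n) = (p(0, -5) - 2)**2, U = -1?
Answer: 65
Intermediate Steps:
a = 7 (a = (4 + 3)/(2 - 1) = 7/1 = 7*1 = 7)
p(R, y) = 0
b(n) = 4 (b(n) = (0 - 2)**2 = (-2)**2 = 4)
-3 + b(0)*(-2*(-5) + a) = -3 + 4*(-2*(-5) + 7) = -3 + 4*(10 + 7) = -3 + 4*17 = -3 + 68 = 65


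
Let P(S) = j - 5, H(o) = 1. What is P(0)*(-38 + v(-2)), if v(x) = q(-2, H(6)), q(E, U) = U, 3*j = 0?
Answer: 185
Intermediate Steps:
j = 0 (j = (1/3)*0 = 0)
v(x) = 1
P(S) = -5 (P(S) = 0 - 5 = -5)
P(0)*(-38 + v(-2)) = -5*(-38 + 1) = -5*(-37) = 185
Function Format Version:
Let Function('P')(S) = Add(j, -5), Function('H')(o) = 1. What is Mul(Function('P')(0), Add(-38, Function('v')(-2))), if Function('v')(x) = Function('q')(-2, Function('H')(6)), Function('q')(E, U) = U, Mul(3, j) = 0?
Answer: 185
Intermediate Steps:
j = 0 (j = Mul(Rational(1, 3), 0) = 0)
Function('v')(x) = 1
Function('P')(S) = -5 (Function('P')(S) = Add(0, -5) = -5)
Mul(Function('P')(0), Add(-38, Function('v')(-2))) = Mul(-5, Add(-38, 1)) = Mul(-5, -37) = 185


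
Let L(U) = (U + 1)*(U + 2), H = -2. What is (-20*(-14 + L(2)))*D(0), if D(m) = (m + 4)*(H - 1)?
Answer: -480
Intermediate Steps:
L(U) = (1 + U)*(2 + U)
D(m) = -12 - 3*m (D(m) = (m + 4)*(-2 - 1) = (4 + m)*(-3) = -12 - 3*m)
(-20*(-14 + L(2)))*D(0) = (-20*(-14 + (2 + 2² + 3*2)))*(-12 - 3*0) = (-20*(-14 + (2 + 4 + 6)))*(-12 + 0) = -20*(-14 + 12)*(-12) = -20*(-2)*(-12) = 40*(-12) = -480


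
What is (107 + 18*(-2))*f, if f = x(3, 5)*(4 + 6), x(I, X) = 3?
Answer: 2130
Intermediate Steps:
f = 30 (f = 3*(4 + 6) = 3*10 = 30)
(107 + 18*(-2))*f = (107 + 18*(-2))*30 = (107 - 36)*30 = 71*30 = 2130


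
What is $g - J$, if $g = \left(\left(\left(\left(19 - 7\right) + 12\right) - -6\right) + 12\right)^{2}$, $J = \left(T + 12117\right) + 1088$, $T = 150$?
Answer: $-11591$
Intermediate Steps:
$J = 13355$ ($J = \left(150 + 12117\right) + 1088 = 12267 + 1088 = 13355$)
$g = 1764$ ($g = \left(\left(\left(12 + 12\right) + 6\right) + 12\right)^{2} = \left(\left(24 + 6\right) + 12\right)^{2} = \left(30 + 12\right)^{2} = 42^{2} = 1764$)
$g - J = 1764 - 13355 = -11591$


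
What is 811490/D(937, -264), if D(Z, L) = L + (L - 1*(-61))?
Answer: -811490/467 ≈ -1737.7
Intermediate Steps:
D(Z, L) = 61 + 2*L (D(Z, L) = L + (L + 61) = L + (61 + L) = 61 + 2*L)
811490/D(937, -264) = 811490/(61 + 2*(-264)) = 811490/(61 - 528) = 811490/(-467) = 811490*(-1/467) = -811490/467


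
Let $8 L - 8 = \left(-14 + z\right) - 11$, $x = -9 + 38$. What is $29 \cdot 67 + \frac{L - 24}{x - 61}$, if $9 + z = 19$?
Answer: $\frac{497607}{256} \approx 1943.8$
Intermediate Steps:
$x = 29$
$z = 10$ ($z = -9 + 19 = 10$)
$L = - \frac{7}{8}$ ($L = 1 + \frac{\left(-14 + 10\right) - 11}{8} = 1 + \frac{-4 - 11}{8} = 1 + \frac{1}{8} \left(-15\right) = 1 - \frac{15}{8} = - \frac{7}{8} \approx -0.875$)
$29 \cdot 67 + \frac{L - 24}{x - 61} = 29 \cdot 67 + \frac{- \frac{7}{8} - 24}{29 - 61} = 1943 - \frac{199}{8 \left(-32\right)} = 1943 - - \frac{199}{256} = 1943 + \frac{199}{256} = \frac{497607}{256}$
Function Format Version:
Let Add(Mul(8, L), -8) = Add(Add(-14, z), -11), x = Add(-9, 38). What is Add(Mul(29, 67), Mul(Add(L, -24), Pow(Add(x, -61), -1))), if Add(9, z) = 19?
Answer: Rational(497607, 256) ≈ 1943.8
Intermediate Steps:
x = 29
z = 10 (z = Add(-9, 19) = 10)
L = Rational(-7, 8) (L = Add(1, Mul(Rational(1, 8), Add(Add(-14, 10), -11))) = Add(1, Mul(Rational(1, 8), Add(-4, -11))) = Add(1, Mul(Rational(1, 8), -15)) = Add(1, Rational(-15, 8)) = Rational(-7, 8) ≈ -0.87500)
Add(Mul(29, 67), Mul(Add(L, -24), Pow(Add(x, -61), -1))) = Add(Mul(29, 67), Mul(Add(Rational(-7, 8), -24), Pow(Add(29, -61), -1))) = Add(1943, Mul(Rational(-199, 8), Pow(-32, -1))) = Add(1943, Mul(Rational(-199, 8), Rational(-1, 32))) = Add(1943, Rational(199, 256)) = Rational(497607, 256)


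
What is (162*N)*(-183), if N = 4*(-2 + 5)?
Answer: -355752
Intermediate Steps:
N = 12 (N = 4*3 = 12)
(162*N)*(-183) = (162*12)*(-183) = 1944*(-183) = -355752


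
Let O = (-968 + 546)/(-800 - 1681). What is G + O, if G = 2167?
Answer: 5376749/2481 ≈ 2167.2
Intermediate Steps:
O = 422/2481 (O = -422/(-2481) = -422*(-1/2481) = 422/2481 ≈ 0.17009)
G + O = 2167 + 422/2481 = 5376749/2481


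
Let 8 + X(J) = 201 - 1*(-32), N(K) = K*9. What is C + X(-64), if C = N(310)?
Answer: 3015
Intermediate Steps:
N(K) = 9*K
X(J) = 225 (X(J) = -8 + (201 - 1*(-32)) = -8 + (201 + 32) = -8 + 233 = 225)
C = 2790 (C = 9*310 = 2790)
C + X(-64) = 2790 + 225 = 3015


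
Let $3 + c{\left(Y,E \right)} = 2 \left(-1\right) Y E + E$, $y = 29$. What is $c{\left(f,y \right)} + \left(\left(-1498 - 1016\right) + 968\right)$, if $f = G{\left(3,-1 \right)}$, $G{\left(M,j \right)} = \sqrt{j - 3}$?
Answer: $-1520 - 116 i \approx -1520.0 - 116.0 i$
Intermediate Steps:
$G{\left(M,j \right)} = \sqrt{-3 + j}$
$f = 2 i$ ($f = \sqrt{-3 - 1} = \sqrt{-4} = 2 i \approx 2.0 i$)
$c{\left(Y,E \right)} = -3 + E - 2 E Y$ ($c{\left(Y,E \right)} = -3 + \left(2 \left(-1\right) Y E + E\right) = -3 + \left(- 2 Y E + E\right) = -3 - \left(- E + 2 E Y\right) = -3 + E - 2 E Y$)
$c{\left(f,y \right)} + \left(\left(-1498 - 1016\right) + 968\right) = \left(-3 + 29 - 58 \cdot 2 i\right) + \left(\left(-1498 - 1016\right) + 968\right) = \left(-3 + 29 - 116 i\right) + \left(-2514 + 968\right) = \left(26 - 116 i\right) - 1546 = -1520 - 116 i$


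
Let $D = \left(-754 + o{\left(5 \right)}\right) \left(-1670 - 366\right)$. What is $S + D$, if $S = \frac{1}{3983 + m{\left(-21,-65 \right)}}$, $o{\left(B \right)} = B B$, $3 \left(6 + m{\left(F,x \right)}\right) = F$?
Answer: $\frac{5892448681}{3970} \approx 1.4842 \cdot 10^{6}$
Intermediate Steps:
$m{\left(F,x \right)} = -6 + \frac{F}{3}$
$o{\left(B \right)} = B^{2}$
$D = 1484244$ ($D = \left(-754 + 5^{2}\right) \left(-1670 - 366\right) = \left(-754 + 25\right) \left(-2036\right) = \left(-729\right) \left(-2036\right) = 1484244$)
$S = \frac{1}{3970}$ ($S = \frac{1}{3983 + \left(-6 + \frac{1}{3} \left(-21\right)\right)} = \frac{1}{3983 - 13} = \frac{1}{3970} \approx 0.00025189$)
$S + D = \frac{1}{3970} + 1484244 = \frac{5892448681}{3970}$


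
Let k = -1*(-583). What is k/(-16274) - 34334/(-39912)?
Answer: 133870705/162381972 ≈ 0.82442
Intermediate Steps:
k = 583
k/(-16274) - 34334/(-39912) = 583/(-16274) - 34334/(-39912) = 583*(-1/16274) - 34334*(-1/39912) = -583/16274 + 17167/19956 = 133870705/162381972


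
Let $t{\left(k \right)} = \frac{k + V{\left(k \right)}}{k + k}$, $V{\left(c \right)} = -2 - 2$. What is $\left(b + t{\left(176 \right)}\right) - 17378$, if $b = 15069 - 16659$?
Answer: $- \frac{1669141}{88} \approx -18968.0$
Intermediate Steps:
$V{\left(c \right)} = -4$ ($V{\left(c \right)} = -2 - 2 = -4$)
$t{\left(k \right)} = \frac{-4 + k}{2 k}$ ($t{\left(k \right)} = \frac{k - 4}{k + k} = \frac{-4 + k}{2 k}$)
$b = -1590$
$\left(b + t{\left(176 \right)}\right) - 17378 = \left(-1590 + \frac{-4 + 176}{2 \cdot 176}\right) - 17378 = \left(-1590 + \frac{1}{2} \cdot \frac{1}{176} \cdot 172\right) - 17378 = \left(-1590 + \frac{43}{88}\right) - 17378 = - \frac{139877}{88} - 17378 = - \frac{1669141}{88}$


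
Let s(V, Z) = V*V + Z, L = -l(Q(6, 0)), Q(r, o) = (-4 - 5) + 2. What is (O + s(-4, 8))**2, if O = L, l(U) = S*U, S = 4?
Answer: 2704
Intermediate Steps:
Q(r, o) = -7 (Q(r, o) = -9 + 2 = -7)
l(U) = 4*U
L = 28 (L = -4*(-7) = -1*(-28) = 28)
s(V, Z) = Z + V**2 (s(V, Z) = V**2 + Z = Z + V**2)
O = 28
(O + s(-4, 8))**2 = (28 + (8 + (-4)**2))**2 = (28 + (8 + 16))**2 = (28 + 24)**2 = 52**2 = 2704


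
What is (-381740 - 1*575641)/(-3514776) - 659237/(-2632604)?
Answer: 403122953003/771084446392 ≈ 0.52280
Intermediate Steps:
(-381740 - 1*575641)/(-3514776) - 659237/(-2632604) = (-381740 - 575641)*(-1/3514776) - 659237*(-1/2632604) = -957381*(-1/3514776) + 659237/2632604 = 319127/1171592 + 659237/2632604 = 403122953003/771084446392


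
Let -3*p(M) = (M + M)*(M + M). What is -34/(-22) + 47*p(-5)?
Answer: -51649/33 ≈ -1565.1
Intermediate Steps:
p(M) = -4*M²/3 (p(M) = -(M + M)*(M + M)/3 = -2*M*2*M/3 = -4*M²/3)
-34/(-22) + 47*p(-5) = -34/(-22) + 47*(-4/3*(-5)²) = -34*(-1/22) + 47*(-4/3*25) = 17/11 + 47*(-100/3) = 17/11 - 4700/3 = -51649/33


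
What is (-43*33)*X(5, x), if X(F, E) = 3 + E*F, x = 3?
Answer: -25542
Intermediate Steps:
(-43*33)*X(5, x) = (-43*33)*(3 + 3*5) = -1419*(3 + 15) = -1419*18 = -25542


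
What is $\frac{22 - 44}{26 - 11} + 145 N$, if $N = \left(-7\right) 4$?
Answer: $- \frac{60922}{15} \approx -4061.5$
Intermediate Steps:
$N = -28$
$\frac{22 - 44}{26 - 11} + 145 N = \frac{22 - 44}{26 - 11} + 145 \left(-28\right) = - \frac{22}{15} - 4060 = - \frac{60922}{15}$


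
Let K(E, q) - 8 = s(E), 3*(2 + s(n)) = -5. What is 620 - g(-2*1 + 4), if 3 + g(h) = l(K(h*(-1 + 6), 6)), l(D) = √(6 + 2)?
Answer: 623 - 2*√2 ≈ 620.17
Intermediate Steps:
s(n) = -11/3 (s(n) = -2 + (⅓)*(-5) = -2 - 5/3 = -11/3)
K(E, q) = 13/3 (K(E, q) = 8 - 11/3 = 13/3)
l(D) = 2*√2 (l(D) = √8 = 2*√2)
g(h) = -3 + 2*√2
620 - g(-2*1 + 4) = 620 - (-3 + 2*√2) = 620 + (3 - 2*√2) = 623 - 2*√2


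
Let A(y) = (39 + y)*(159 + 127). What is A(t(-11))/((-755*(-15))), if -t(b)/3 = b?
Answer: 6864/3775 ≈ 1.8183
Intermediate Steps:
t(b) = -3*b
A(y) = 11154 + 286*y (A(y) = (39 + y)*286 = 11154 + 286*y)
A(t(-11))/((-755*(-15))) = (11154 + 286*(-3*(-11)))/((-755*(-15))) = (11154 + 286*33)/11325 = (11154 + 9438)*(1/11325) = 20592*(1/11325) = 6864/3775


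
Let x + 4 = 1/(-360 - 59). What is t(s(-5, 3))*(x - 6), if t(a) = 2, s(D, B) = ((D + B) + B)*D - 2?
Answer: -8382/419 ≈ -20.005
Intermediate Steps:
s(D, B) = -2 + D*(D + 2*B) (s(D, B) = ((B + D) + B)*D - 2 = (D + 2*B)*D - 2 = D*(D + 2*B) - 2 = -2 + D*(D + 2*B))
x = -1677/419 (x = -4 + 1/(-360 - 59) = -4 + 1/(-419) = -4 - 1/419 = -1677/419 ≈ -4.0024)
t(s(-5, 3))*(x - 6) = 2*(-1677/419 - 6) = 2*(-4191/419) = -8382/419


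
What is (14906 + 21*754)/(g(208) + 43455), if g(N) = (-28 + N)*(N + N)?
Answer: 6148/23667 ≈ 0.25977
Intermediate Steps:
g(N) = 2*N*(-28 + N) (g(N) = (-28 + N)*(2*N) = 2*N*(-28 + N))
(14906 + 21*754)/(g(208) + 43455) = (14906 + 21*754)/(2*208*(-28 + 208) + 43455) = (14906 + 15834)/(2*208*180 + 43455) = 30740/(74880 + 43455) = 30740/118335 = 30740*(1/118335) = 6148/23667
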